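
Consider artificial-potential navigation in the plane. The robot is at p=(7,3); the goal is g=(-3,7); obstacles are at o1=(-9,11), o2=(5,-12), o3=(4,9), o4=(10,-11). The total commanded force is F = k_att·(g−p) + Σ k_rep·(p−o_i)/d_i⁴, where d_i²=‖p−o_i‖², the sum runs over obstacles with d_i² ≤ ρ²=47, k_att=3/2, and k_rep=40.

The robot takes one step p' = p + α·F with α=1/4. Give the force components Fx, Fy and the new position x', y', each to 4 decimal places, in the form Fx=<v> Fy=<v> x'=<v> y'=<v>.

F_att = 3/2·(g−p) = 3/2·(-10,4) = (-15.0000,6.0000)
o1: d²=320 > ρ²=47 → inactive
o2: d²=229 > ρ²=47 → inactive
o3: d²=45 ≤ ρ²=47; F_rep = 40·(3,-6)/45² = (0.0593,-0.1185)
o4: d²=205 > ρ²=47 → inactive
F = F_att + ΣF_rep = (-14.9407,5.8815)
p' = p + 1/4·F = (3.2648,4.4704)

Fx=-14.9407 Fy=5.8815 x'=3.2648 y'=4.4704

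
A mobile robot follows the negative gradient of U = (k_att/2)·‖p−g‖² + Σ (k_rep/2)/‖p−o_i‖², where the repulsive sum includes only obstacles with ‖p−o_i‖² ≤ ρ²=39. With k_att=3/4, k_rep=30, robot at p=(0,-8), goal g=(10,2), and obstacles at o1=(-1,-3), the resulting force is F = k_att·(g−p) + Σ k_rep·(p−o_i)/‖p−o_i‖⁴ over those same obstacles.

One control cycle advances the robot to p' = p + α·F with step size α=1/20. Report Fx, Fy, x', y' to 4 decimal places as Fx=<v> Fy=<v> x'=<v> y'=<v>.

Fx=7.5444 Fy=7.2781 x'=0.3772 y'=-7.6361

F_att = 3/4·(g−p) = 3/4·(10,10) = (7.5000,7.5000)
o1: d²=26 ≤ ρ²=39; F_rep = 30·(1,-5)/26² = (0.0444,-0.2219)
F = F_att + ΣF_rep = (7.5444,7.2781)
p' = p + 1/20·F = (0.3772,-7.6361)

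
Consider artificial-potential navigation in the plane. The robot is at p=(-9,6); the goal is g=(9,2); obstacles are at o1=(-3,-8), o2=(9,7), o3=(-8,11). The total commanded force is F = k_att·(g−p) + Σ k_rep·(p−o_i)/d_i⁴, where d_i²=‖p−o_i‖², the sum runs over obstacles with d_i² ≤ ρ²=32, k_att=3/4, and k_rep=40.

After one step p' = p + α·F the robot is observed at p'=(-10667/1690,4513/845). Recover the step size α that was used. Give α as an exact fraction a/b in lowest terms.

α = 1/5

F_att = 3/4·(g−p) = 3/4·(18,-4) = (13.5000,-3.0000)
o1: d²=232 > ρ²=32 → inactive
o2: d²=325 > ρ²=32 → inactive
o3: d²=26 ≤ ρ²=32; F_rep = 40·(-1,-5)/26² = (-0.0592,-0.2959)
F = F_att + ΣF_rep = (13.4408,-3.2959)
Δp = p'−p = (2.6882,-0.6592); α = Δx/Fx = (4543/1690) / (4543/338) = 1/5
check: Δy/Fy = (-557/845) / (-557/169) = 1/5 ✓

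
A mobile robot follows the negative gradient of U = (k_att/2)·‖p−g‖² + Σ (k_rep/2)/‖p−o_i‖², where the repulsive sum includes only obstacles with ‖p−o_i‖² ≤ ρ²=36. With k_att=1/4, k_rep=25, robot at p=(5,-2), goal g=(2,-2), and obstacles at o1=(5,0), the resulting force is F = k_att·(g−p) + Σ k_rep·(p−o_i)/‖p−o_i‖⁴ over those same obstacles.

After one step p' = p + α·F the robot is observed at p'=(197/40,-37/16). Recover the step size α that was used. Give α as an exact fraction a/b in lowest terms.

α = 1/10

F_att = 1/4·(g−p) = 1/4·(-3,0) = (-0.7500,0.0000)
o1: d²=4 ≤ ρ²=36; F_rep = 25·(0,-2)/4² = (0.0000,-3.1250)
F = F_att + ΣF_rep = (-0.7500,-3.1250)
Δp = p'−p = (-0.0750,-0.3125); α = Δx/Fx = (-3/40) / (-3/4) = 1/10
check: Δy/Fy = (-5/16) / (-25/8) = 1/10 ✓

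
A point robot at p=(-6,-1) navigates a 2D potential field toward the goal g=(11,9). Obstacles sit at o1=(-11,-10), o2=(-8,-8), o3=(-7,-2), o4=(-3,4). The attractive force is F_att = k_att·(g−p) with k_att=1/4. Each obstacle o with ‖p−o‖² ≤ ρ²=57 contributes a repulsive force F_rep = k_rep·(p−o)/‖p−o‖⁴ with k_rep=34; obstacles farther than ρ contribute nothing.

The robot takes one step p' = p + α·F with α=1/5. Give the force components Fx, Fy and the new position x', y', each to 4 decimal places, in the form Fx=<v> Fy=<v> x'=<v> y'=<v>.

F_att = 1/4·(g−p) = 1/4·(17,10) = (4.2500,2.5000)
o1: d²=106 > ρ²=57 → inactive
o2: d²=53 ≤ ρ²=57; F_rep = 34·(2,7)/53² = (0.0242,0.0847)
o3: d²=2 ≤ ρ²=57; F_rep = 34·(1,1)/2² = (8.5000,8.5000)
o4: d²=34 ≤ ρ²=57; F_rep = 34·(-3,-5)/34² = (-0.0882,-0.1471)
F = F_att + ΣF_rep = (12.6860,10.9377)
p' = p + 1/5·F = (-3.4628,1.1875)

Fx=12.6860 Fy=10.9377 x'=-3.4628 y'=1.1875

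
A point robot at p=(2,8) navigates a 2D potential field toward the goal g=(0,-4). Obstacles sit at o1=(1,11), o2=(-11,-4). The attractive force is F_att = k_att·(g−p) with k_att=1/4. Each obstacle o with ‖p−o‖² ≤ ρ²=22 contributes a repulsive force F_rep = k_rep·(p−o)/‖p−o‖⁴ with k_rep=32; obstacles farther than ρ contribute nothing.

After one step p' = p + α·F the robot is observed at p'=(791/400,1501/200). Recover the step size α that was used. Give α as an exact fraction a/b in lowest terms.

α = 1/8

F_att = 1/4·(g−p) = 1/4·(-2,-12) = (-0.5000,-3.0000)
o1: d²=10 ≤ ρ²=22; F_rep = 32·(1,-3)/10² = (0.3200,-0.9600)
o2: d²=313 > ρ²=22 → inactive
F = F_att + ΣF_rep = (-0.1800,-3.9600)
Δp = p'−p = (-0.0225,-0.4950); α = Δx/Fx = (-9/400) / (-9/50) = 1/8
check: Δy/Fy = (-99/200) / (-99/25) = 1/8 ✓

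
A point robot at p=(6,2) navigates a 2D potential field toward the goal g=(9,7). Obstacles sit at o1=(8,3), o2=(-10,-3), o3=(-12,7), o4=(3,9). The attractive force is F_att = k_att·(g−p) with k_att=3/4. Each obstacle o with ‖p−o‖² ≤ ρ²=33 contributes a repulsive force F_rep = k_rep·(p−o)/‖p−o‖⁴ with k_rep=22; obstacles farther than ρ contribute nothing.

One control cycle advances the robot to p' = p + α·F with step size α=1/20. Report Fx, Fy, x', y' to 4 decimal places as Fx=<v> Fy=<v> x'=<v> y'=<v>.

F_att = 3/4·(g−p) = 3/4·(3,5) = (2.2500,3.7500)
o1: d²=5 ≤ ρ²=33; F_rep = 22·(-2,-1)/5² = (-1.7600,-0.8800)
o2: d²=281 > ρ²=33 → inactive
o3: d²=349 > ρ²=33 → inactive
o4: d²=58 > ρ²=33 → inactive
F = F_att + ΣF_rep = (0.4900,2.8700)
p' = p + 1/20·F = (6.0245,2.1435)

Fx=0.4900 Fy=2.8700 x'=6.0245 y'=2.1435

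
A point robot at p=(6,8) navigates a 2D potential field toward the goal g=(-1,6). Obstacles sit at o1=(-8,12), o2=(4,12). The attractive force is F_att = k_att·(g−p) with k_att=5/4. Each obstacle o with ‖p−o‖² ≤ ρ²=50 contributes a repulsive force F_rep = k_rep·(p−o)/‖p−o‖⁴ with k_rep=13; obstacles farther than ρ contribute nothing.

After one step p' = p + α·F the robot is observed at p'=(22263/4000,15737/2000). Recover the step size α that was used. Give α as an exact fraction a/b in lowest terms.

α = 1/20

F_att = 5/4·(g−p) = 5/4·(-7,-2) = (-8.7500,-2.5000)
o1: d²=212 > ρ²=50 → inactive
o2: d²=20 ≤ ρ²=50; F_rep = 13·(2,-4)/20² = (0.0650,-0.1300)
F = F_att + ΣF_rep = (-8.6850,-2.6300)
Δp = p'−p = (-0.4343,-0.1315); α = Δx/Fx = (-1737/4000) / (-1737/200) = 1/20
check: Δy/Fy = (-263/2000) / (-263/100) = 1/20 ✓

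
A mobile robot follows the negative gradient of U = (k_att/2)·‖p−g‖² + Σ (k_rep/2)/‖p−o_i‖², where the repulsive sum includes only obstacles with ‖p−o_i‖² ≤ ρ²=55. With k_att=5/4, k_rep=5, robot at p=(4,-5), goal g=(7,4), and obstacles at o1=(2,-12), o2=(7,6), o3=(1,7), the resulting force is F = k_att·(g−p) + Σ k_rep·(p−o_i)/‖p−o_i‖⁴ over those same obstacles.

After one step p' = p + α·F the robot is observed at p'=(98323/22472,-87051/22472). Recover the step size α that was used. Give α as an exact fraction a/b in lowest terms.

F_att = 5/4·(g−p) = 5/4·(3,9) = (3.7500,11.2500)
o1: d²=53 ≤ ρ²=55; F_rep = 5·(2,7)/53² = (0.0036,0.0125)
o2: d²=130 > ρ²=55 → inactive
o3: d²=153 > ρ²=55 → inactive
F = F_att + ΣF_rep = (3.7536,11.2625)
Δp = p'−p = (0.3754,1.1262); α = Δx/Fx = (8435/22472) / (42175/11236) = 1/10
check: Δy/Fy = (25309/22472) / (126545/11236) = 1/10 ✓

α = 1/10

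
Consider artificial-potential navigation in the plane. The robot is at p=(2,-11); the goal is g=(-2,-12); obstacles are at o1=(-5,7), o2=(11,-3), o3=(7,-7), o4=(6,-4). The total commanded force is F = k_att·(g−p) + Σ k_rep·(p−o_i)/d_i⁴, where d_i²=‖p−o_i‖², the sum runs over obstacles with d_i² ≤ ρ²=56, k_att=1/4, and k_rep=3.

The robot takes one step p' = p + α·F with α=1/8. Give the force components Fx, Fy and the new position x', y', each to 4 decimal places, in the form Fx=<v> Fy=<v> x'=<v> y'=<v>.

Fx=-1.0089 Fy=-0.2571 x'=1.8739 y'=-11.0321

F_att = 1/4·(g−p) = 1/4·(-4,-1) = (-1.0000,-0.2500)
o1: d²=373 > ρ²=56 → inactive
o2: d²=145 > ρ²=56 → inactive
o3: d²=41 ≤ ρ²=56; F_rep = 3·(-5,-4)/41² = (-0.0089,-0.0071)
o4: d²=65 > ρ²=56 → inactive
F = F_att + ΣF_rep = (-1.0089,-0.2571)
p' = p + 1/8·F = (1.8739,-11.0321)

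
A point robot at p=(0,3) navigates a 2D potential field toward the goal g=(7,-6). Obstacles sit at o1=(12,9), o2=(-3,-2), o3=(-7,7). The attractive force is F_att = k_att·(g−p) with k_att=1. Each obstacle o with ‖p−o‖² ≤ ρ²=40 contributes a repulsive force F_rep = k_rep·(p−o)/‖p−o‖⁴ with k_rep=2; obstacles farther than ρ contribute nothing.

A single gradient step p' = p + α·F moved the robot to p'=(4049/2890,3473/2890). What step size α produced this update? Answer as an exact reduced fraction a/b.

F_att = 1·(g−p) = 1·(7,-9) = (7.0000,-9.0000)
o1: d²=180 > ρ²=40 → inactive
o2: d²=34 ≤ ρ²=40; F_rep = 2·(3,5)/34² = (0.0052,0.0087)
o3: d²=65 > ρ²=40 → inactive
F = F_att + ΣF_rep = (7.0052,-8.9913)
Δp = p'−p = (1.4010,-1.7983); α = Δx/Fx = (4049/2890) / (4049/578) = 1/5
check: Δy/Fy = (-5197/2890) / (-5197/578) = 1/5 ✓

α = 1/5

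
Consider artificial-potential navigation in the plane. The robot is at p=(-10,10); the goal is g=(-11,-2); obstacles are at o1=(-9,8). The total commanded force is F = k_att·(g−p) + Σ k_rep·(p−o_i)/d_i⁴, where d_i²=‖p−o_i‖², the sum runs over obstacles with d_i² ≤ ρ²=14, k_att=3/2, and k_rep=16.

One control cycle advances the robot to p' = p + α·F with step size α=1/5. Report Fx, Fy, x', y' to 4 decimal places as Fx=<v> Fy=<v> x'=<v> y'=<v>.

F_att = 3/2·(g−p) = 3/2·(-1,-12) = (-1.5000,-18.0000)
o1: d²=5 ≤ ρ²=14; F_rep = 16·(-1,2)/5² = (-0.6400,1.2800)
F = F_att + ΣF_rep = (-2.1400,-16.7200)
p' = p + 1/5·F = (-10.4280,6.6560)

Fx=-2.1400 Fy=-16.7200 x'=-10.4280 y'=6.6560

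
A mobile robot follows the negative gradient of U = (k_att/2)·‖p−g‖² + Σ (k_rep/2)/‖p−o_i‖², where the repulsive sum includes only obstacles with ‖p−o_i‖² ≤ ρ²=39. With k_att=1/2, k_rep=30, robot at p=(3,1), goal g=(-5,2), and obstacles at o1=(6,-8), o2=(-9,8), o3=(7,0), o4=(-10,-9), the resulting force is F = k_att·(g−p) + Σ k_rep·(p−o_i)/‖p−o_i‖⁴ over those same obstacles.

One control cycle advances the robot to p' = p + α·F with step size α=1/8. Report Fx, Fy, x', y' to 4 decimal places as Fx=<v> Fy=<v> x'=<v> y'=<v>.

Fx=-4.4152 Fy=0.6038 x'=2.4481 y'=1.0755

F_att = 1/2·(g−p) = 1/2·(-8,1) = (-4.0000,0.5000)
o1: d²=90 > ρ²=39 → inactive
o2: d²=193 > ρ²=39 → inactive
o3: d²=17 ≤ ρ²=39; F_rep = 30·(-4,1)/17² = (-0.4152,0.1038)
o4: d²=269 > ρ²=39 → inactive
F = F_att + ΣF_rep = (-4.4152,0.6038)
p' = p + 1/8·F = (2.4481,1.0755)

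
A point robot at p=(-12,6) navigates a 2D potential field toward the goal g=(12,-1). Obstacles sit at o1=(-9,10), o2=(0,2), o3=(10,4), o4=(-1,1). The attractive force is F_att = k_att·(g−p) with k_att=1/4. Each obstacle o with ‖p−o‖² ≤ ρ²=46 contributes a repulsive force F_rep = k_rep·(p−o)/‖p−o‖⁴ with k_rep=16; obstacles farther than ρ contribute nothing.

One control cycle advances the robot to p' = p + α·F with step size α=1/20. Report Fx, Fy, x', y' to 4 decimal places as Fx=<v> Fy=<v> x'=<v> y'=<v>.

Fx=5.9232 Fy=-1.8524 x'=-11.7038 y'=5.9074

F_att = 1/4·(g−p) = 1/4·(24,-7) = (6.0000,-1.7500)
o1: d²=25 ≤ ρ²=46; F_rep = 16·(-3,-4)/25² = (-0.0768,-0.1024)
o2: d²=160 > ρ²=46 → inactive
o3: d²=488 > ρ²=46 → inactive
o4: d²=146 > ρ²=46 → inactive
F = F_att + ΣF_rep = (5.9232,-1.8524)
p' = p + 1/20·F = (-11.7038,5.9074)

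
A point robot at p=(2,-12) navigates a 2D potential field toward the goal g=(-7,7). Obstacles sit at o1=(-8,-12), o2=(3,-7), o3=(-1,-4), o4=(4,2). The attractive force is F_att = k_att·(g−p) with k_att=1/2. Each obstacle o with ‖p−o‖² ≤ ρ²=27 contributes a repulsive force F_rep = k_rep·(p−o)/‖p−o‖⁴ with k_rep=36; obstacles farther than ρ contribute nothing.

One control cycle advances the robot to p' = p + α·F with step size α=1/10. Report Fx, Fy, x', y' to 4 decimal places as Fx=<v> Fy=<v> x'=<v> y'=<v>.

Fx=-4.5533 Fy=9.2337 x'=1.5447 y'=-11.0766

F_att = 1/2·(g−p) = 1/2·(-9,19) = (-4.5000,9.5000)
o1: d²=100 > ρ²=27 → inactive
o2: d²=26 ≤ ρ²=27; F_rep = 36·(-1,-5)/26² = (-0.0533,-0.2663)
o3: d²=73 > ρ²=27 → inactive
o4: d²=200 > ρ²=27 → inactive
F = F_att + ΣF_rep = (-4.5533,9.2337)
p' = p + 1/10·F = (1.5447,-11.0766)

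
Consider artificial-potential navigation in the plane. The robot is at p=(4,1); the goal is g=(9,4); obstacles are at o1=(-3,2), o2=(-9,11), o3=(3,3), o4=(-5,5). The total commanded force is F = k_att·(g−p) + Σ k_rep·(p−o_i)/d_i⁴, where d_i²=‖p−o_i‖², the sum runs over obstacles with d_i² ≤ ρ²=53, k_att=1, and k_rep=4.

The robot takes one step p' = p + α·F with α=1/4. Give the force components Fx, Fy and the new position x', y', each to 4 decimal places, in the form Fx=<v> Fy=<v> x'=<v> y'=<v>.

F_att = 1·(g−p) = 1·(5,3) = (5.0000,3.0000)
o1: d²=50 ≤ ρ²=53; F_rep = 4·(7,-1)/50² = (0.0112,-0.0016)
o2: d²=269 > ρ²=53 → inactive
o3: d²=5 ≤ ρ²=53; F_rep = 4·(1,-2)/5² = (0.1600,-0.3200)
o4: d²=97 > ρ²=53 → inactive
F = F_att + ΣF_rep = (5.1712,2.6784)
p' = p + 1/4·F = (5.2928,1.6696)

Fx=5.1712 Fy=2.6784 x'=5.2928 y'=1.6696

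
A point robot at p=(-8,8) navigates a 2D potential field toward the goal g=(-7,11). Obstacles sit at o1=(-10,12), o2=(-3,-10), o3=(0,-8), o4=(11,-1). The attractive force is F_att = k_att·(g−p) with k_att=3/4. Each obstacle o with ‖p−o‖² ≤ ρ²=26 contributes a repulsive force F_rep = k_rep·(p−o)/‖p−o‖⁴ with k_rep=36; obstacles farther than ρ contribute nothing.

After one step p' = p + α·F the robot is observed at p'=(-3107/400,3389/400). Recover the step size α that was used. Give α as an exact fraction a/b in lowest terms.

α = 1/4

F_att = 3/4·(g−p) = 3/4·(1,3) = (0.7500,2.2500)
o1: d²=20 ≤ ρ²=26; F_rep = 36·(2,-4)/20² = (0.1800,-0.3600)
o2: d²=349 > ρ²=26 → inactive
o3: d²=320 > ρ²=26 → inactive
o4: d²=442 > ρ²=26 → inactive
F = F_att + ΣF_rep = (0.9300,1.8900)
Δp = p'−p = (0.2325,0.4725); α = Δx/Fx = (93/400) / (93/100) = 1/4
check: Δy/Fy = (189/400) / (189/100) = 1/4 ✓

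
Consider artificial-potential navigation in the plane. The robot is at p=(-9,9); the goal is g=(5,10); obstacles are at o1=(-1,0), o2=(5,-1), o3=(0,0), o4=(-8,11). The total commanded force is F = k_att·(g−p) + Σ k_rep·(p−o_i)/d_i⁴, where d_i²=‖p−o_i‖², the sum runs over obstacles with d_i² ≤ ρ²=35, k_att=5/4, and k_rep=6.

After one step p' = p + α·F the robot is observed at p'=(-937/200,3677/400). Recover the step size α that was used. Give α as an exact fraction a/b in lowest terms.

F_att = 5/4·(g−p) = 5/4·(14,1) = (17.5000,1.2500)
o1: d²=145 > ρ²=35 → inactive
o2: d²=296 > ρ²=35 → inactive
o3: d²=162 > ρ²=35 → inactive
o4: d²=5 ≤ ρ²=35; F_rep = 6·(-1,-2)/5² = (-0.2400,-0.4800)
F = F_att + ΣF_rep = (17.2600,0.7700)
Δp = p'−p = (4.3150,0.1925); α = Δx/Fx = (863/200) / (863/50) = 1/4
check: Δy/Fy = (77/400) / (77/100) = 1/4 ✓

α = 1/4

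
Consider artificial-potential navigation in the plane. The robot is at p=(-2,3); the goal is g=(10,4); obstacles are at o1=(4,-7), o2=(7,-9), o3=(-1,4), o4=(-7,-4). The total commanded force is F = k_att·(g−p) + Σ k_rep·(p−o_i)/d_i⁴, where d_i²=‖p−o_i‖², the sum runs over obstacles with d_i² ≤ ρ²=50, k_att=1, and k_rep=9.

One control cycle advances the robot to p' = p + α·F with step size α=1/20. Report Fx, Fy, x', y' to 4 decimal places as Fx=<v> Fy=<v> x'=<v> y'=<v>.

Fx=9.7500 Fy=-1.2500 x'=-1.5125 y'=2.9375

F_att = 1·(g−p) = 1·(12,1) = (12.0000,1.0000)
o1: d²=136 > ρ²=50 → inactive
o2: d²=225 > ρ²=50 → inactive
o3: d²=2 ≤ ρ²=50; F_rep = 9·(-1,-1)/2² = (-2.2500,-2.2500)
o4: d²=74 > ρ²=50 → inactive
F = F_att + ΣF_rep = (9.7500,-1.2500)
p' = p + 1/20·F = (-1.5125,2.9375)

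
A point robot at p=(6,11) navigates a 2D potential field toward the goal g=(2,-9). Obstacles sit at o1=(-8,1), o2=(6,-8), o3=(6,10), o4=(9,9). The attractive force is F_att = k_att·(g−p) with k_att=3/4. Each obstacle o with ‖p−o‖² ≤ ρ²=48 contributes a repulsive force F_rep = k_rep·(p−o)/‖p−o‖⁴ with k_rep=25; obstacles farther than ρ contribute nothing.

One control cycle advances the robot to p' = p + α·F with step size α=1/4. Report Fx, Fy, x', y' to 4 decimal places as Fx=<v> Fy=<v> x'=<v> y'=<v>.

F_att = 3/4·(g−p) = 3/4·(-4,-20) = (-3.0000,-15.0000)
o1: d²=296 > ρ²=48 → inactive
o2: d²=361 > ρ²=48 → inactive
o3: d²=1 ≤ ρ²=48; F_rep = 25·(0,1)/1² = (0.0000,25.0000)
o4: d²=13 ≤ ρ²=48; F_rep = 25·(-3,2)/13² = (-0.4438,0.2959)
F = F_att + ΣF_rep = (-3.4438,10.2959)
p' = p + 1/4·F = (5.1391,13.5740)

Fx=-3.4438 Fy=10.2959 x'=5.1391 y'=13.5740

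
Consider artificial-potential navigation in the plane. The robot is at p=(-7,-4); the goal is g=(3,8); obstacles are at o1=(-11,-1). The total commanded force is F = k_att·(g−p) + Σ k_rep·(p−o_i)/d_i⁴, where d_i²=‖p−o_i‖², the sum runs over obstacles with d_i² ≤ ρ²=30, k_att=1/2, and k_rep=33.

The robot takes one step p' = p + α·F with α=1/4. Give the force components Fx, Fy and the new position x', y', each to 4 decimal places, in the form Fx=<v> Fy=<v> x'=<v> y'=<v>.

Fx=5.2112 Fy=5.8416 x'=-5.6972 y'=-2.5396

F_att = 1/2·(g−p) = 1/2·(10,12) = (5.0000,6.0000)
o1: d²=25 ≤ ρ²=30; F_rep = 33·(4,-3)/25² = (0.2112,-0.1584)
F = F_att + ΣF_rep = (5.2112,5.8416)
p' = p + 1/4·F = (-5.6972,-2.5396)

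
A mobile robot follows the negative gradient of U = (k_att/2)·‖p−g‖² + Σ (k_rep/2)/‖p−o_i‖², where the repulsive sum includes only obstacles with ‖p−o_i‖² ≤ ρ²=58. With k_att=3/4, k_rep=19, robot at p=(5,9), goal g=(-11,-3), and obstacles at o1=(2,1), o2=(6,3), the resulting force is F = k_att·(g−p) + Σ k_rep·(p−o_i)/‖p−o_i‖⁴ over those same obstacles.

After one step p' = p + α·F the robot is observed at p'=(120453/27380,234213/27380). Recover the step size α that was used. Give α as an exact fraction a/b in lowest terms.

α = 1/20

F_att = 3/4·(g−p) = 3/4·(-16,-12) = (-12.0000,-9.0000)
o1: d²=73 > ρ²=58 → inactive
o2: d²=37 ≤ ρ²=58; F_rep = 19·(-1,6)/37² = (-0.0139,0.0833)
F = F_att + ΣF_rep = (-12.0139,-8.9167)
Δp = p'−p = (-0.6007,-0.4458); α = Δx/Fx = (-16447/27380) / (-16447/1369) = 1/20
check: Δy/Fy = (-12207/27380) / (-12207/1369) = 1/20 ✓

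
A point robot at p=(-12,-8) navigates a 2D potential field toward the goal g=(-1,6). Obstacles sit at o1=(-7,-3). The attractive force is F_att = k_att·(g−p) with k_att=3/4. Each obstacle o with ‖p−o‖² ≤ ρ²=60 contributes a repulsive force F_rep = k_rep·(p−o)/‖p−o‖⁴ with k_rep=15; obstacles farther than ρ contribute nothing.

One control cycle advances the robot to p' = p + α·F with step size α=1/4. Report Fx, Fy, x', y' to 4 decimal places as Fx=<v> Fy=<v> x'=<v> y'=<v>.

Fx=8.2200 Fy=10.4700 x'=-9.9450 y'=-5.3825

F_att = 3/4·(g−p) = 3/4·(11,14) = (8.2500,10.5000)
o1: d²=50 ≤ ρ²=60; F_rep = 15·(-5,-5)/50² = (-0.0300,-0.0300)
F = F_att + ΣF_rep = (8.2200,10.4700)
p' = p + 1/4·F = (-9.9450,-5.3825)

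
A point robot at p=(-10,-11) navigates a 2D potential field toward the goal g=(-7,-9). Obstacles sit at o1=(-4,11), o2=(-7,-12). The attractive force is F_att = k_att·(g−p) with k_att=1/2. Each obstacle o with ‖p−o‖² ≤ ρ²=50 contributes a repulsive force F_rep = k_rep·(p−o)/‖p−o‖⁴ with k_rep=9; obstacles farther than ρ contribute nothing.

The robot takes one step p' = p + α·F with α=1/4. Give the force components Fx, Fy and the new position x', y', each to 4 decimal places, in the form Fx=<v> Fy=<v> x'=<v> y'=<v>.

Fx=1.2300 Fy=1.0900 x'=-9.6925 y'=-10.7275

F_att = 1/2·(g−p) = 1/2·(3,2) = (1.5000,1.0000)
o1: d²=520 > ρ²=50 → inactive
o2: d²=10 ≤ ρ²=50; F_rep = 9·(-3,1)/10² = (-0.2700,0.0900)
F = F_att + ΣF_rep = (1.2300,1.0900)
p' = p + 1/4·F = (-9.6925,-10.7275)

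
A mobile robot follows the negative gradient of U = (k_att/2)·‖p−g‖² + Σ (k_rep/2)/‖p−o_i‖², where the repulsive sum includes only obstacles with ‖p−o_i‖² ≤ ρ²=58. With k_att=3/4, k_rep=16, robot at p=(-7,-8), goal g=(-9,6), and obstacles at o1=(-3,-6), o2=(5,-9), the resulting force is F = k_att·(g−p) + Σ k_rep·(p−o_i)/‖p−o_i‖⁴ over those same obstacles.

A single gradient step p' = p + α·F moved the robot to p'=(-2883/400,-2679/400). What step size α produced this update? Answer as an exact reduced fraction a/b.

α = 1/8

F_att = 3/4·(g−p) = 3/4·(-2,14) = (-1.5000,10.5000)
o1: d²=20 ≤ ρ²=58; F_rep = 16·(-4,-2)/20² = (-0.1600,-0.0800)
o2: d²=145 > ρ²=58 → inactive
F = F_att + ΣF_rep = (-1.6600,10.4200)
Δp = p'−p = (-0.2075,1.3025); α = Δx/Fx = (-83/400) / (-83/50) = 1/8
check: Δy/Fy = (521/400) / (521/50) = 1/8 ✓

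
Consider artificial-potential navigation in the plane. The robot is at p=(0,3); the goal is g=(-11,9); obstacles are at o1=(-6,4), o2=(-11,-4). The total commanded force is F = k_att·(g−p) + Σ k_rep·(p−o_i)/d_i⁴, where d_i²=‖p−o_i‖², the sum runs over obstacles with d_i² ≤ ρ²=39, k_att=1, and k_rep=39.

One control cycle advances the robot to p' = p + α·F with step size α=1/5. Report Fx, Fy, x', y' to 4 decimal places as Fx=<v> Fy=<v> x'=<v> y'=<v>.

Fx=-10.8291 Fy=5.9715 x'=-2.1658 y'=4.1943

F_att = 1·(g−p) = 1·(-11,6) = (-11.0000,6.0000)
o1: d²=37 ≤ ρ²=39; F_rep = 39·(6,-1)/37² = (0.1709,-0.0285)
o2: d²=170 > ρ²=39 → inactive
F = F_att + ΣF_rep = (-10.8291,5.9715)
p' = p + 1/5·F = (-2.1658,4.1943)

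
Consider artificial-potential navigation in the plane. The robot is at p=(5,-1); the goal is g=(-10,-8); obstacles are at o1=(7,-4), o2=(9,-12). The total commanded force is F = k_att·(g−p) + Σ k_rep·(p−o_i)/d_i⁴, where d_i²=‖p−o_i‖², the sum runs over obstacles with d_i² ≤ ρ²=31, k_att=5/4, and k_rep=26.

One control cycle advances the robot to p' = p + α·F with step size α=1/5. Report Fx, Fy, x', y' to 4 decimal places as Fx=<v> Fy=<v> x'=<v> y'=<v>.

F_att = 5/4·(g−p) = 5/4·(-15,-7) = (-18.7500,-8.7500)
o1: d²=13 ≤ ρ²=31; F_rep = 26·(-2,3)/13² = (-0.3077,0.4615)
o2: d²=137 > ρ²=31 → inactive
F = F_att + ΣF_rep = (-19.0577,-8.2885)
p' = p + 1/5·F = (1.1885,-2.6577)

Fx=-19.0577 Fy=-8.2885 x'=1.1885 y'=-2.6577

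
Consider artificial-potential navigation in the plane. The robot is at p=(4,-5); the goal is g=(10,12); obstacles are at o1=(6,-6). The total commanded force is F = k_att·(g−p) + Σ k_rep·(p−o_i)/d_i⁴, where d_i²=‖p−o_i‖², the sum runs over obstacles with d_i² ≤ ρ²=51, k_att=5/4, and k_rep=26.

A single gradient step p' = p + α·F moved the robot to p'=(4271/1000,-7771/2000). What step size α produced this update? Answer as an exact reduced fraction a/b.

α = 1/20

F_att = 5/4·(g−p) = 5/4·(6,17) = (7.5000,21.2500)
o1: d²=5 ≤ ρ²=51; F_rep = 26·(-2,1)/5² = (-2.0800,1.0400)
F = F_att + ΣF_rep = (5.4200,22.2900)
Δp = p'−p = (0.2710,1.1145); α = Δx/Fx = (271/1000) / (271/50) = 1/20
check: Δy/Fy = (2229/2000) / (2229/100) = 1/20 ✓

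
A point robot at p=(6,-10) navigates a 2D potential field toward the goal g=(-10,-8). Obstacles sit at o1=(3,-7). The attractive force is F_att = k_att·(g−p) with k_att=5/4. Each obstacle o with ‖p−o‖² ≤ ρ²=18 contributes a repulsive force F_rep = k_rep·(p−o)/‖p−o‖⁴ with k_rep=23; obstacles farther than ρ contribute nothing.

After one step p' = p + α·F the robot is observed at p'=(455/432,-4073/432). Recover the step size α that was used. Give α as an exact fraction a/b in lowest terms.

α = 1/4

F_att = 5/4·(g−p) = 5/4·(-16,2) = (-20.0000,2.5000)
o1: d²=18 ≤ ρ²=18; F_rep = 23·(3,-3)/18² = (0.2130,-0.2130)
F = F_att + ΣF_rep = (-19.7870,2.2870)
Δp = p'−p = (-4.9468,0.5718); α = Δx/Fx = (-2137/432) / (-2137/108) = 1/4
check: Δy/Fy = (247/432) / (247/108) = 1/4 ✓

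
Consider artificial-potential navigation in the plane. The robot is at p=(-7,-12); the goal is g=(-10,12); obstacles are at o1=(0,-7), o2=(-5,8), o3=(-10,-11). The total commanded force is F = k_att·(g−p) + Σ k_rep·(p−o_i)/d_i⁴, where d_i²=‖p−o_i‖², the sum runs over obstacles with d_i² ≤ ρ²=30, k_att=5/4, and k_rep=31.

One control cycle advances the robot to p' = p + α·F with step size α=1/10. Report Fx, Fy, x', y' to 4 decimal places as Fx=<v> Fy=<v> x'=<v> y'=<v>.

Fx=-2.8200 Fy=29.6900 x'=-7.2820 y'=-9.0310

F_att = 5/4·(g−p) = 5/4·(-3,24) = (-3.7500,30.0000)
o1: d²=74 > ρ²=30 → inactive
o2: d²=404 > ρ²=30 → inactive
o3: d²=10 ≤ ρ²=30; F_rep = 31·(3,-1)/10² = (0.9300,-0.3100)
F = F_att + ΣF_rep = (-2.8200,29.6900)
p' = p + 1/10·F = (-7.2820,-9.0310)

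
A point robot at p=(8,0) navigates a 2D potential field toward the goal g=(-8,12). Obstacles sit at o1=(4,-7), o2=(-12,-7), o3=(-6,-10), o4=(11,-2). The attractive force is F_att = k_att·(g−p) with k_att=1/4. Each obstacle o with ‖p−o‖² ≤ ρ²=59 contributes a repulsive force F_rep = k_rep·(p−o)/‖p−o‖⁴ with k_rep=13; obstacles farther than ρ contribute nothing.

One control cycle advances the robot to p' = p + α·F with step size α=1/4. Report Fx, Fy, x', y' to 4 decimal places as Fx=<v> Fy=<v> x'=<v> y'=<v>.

Fx=-4.2308 Fy=3.1538 x'=6.9423 y'=0.7885

F_att = 1/4·(g−p) = 1/4·(-16,12) = (-4.0000,3.0000)
o1: d²=65 > ρ²=59 → inactive
o2: d²=449 > ρ²=59 → inactive
o3: d²=296 > ρ²=59 → inactive
o4: d²=13 ≤ ρ²=59; F_rep = 13·(-3,2)/13² = (-0.2308,0.1538)
F = F_att + ΣF_rep = (-4.2308,3.1538)
p' = p + 1/4·F = (6.9423,0.7885)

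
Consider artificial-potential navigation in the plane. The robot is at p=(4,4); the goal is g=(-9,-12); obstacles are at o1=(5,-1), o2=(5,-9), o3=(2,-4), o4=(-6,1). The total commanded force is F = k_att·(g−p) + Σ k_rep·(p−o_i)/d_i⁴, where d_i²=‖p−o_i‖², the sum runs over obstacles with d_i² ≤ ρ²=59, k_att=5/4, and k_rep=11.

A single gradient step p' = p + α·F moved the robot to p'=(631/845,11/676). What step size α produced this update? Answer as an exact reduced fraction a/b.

α = 1/5

F_att = 5/4·(g−p) = 5/4·(-13,-16) = (-16.2500,-20.0000)
o1: d²=26 ≤ ρ²=59; F_rep = 11·(-1,5)/26² = (-0.0163,0.0814)
o2: d²=170 > ρ²=59 → inactive
o3: d²=68 > ρ²=59 → inactive
o4: d²=109 > ρ²=59 → inactive
F = F_att + ΣF_rep = (-16.2663,-19.9186)
Δp = p'−p = (-3.2533,-3.9837); α = Δx/Fx = (-2749/845) / (-2749/169) = 1/5
check: Δy/Fy = (-2693/676) / (-13465/676) = 1/5 ✓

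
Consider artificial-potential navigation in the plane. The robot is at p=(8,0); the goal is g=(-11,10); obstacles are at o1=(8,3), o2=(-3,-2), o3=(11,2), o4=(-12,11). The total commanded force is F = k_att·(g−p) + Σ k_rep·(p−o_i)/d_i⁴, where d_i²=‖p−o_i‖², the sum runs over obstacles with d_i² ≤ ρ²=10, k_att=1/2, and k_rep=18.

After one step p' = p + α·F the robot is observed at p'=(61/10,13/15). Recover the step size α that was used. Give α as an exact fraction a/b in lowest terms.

α = 1/5

F_att = 1/2·(g−p) = 1/2·(-19,10) = (-9.5000,5.0000)
o1: d²=9 ≤ ρ²=10; F_rep = 18·(0,-3)/9² = (0.0000,-0.6667)
o2: d²=125 > ρ²=10 → inactive
o3: d²=13 > ρ²=10 → inactive
o4: d²=521 > ρ²=10 → inactive
F = F_att + ΣF_rep = (-9.5000,4.3333)
Δp = p'−p = (-1.9000,0.8667); α = Δx/Fx = (-19/10) / (-19/2) = 1/5
check: Δy/Fy = (13/15) / (13/3) = 1/5 ✓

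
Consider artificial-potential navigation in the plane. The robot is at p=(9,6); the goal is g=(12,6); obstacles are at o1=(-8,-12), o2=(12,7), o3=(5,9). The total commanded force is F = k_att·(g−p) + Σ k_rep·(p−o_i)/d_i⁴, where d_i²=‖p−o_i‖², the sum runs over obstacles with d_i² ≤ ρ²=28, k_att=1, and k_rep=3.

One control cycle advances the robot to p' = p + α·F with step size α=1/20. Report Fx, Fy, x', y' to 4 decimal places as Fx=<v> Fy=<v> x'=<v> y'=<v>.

F_att = 1·(g−p) = 1·(3,0) = (3.0000,0.0000)
o1: d²=613 > ρ²=28 → inactive
o2: d²=10 ≤ ρ²=28; F_rep = 3·(-3,-1)/10² = (-0.0900,-0.0300)
o3: d²=25 ≤ ρ²=28; F_rep = 3·(4,-3)/25² = (0.0192,-0.0144)
F = F_att + ΣF_rep = (2.9292,-0.0444)
p' = p + 1/20·F = (9.1465,5.9978)

Fx=2.9292 Fy=-0.0444 x'=9.1465 y'=5.9978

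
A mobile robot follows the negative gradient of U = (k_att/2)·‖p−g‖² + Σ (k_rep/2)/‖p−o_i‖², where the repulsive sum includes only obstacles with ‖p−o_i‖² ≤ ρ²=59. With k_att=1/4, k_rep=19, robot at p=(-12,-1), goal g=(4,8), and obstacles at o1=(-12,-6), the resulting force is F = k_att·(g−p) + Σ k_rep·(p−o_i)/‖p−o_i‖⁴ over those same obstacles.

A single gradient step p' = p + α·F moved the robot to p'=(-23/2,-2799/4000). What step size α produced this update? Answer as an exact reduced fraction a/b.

F_att = 1/4·(g−p) = 1/4·(16,9) = (4.0000,2.2500)
o1: d²=25 ≤ ρ²=59; F_rep = 19·(0,5)/25² = (0.0000,0.1520)
F = F_att + ΣF_rep = (4.0000,2.4020)
Δp = p'−p = (0.5000,0.3003); α = Δx/Fx = (1/2) / (4) = 1/8
check: Δy/Fy = (1201/4000) / (1201/500) = 1/8 ✓

α = 1/8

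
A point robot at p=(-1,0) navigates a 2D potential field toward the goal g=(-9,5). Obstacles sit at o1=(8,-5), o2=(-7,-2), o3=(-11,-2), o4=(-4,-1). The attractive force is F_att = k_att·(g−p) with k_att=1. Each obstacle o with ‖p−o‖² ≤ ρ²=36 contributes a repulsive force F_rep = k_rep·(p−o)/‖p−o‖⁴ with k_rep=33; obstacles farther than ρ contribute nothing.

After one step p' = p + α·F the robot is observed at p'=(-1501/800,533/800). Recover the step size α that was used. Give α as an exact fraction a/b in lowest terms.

α = 1/8

F_att = 1·(g−p) = 1·(-8,5) = (-8.0000,5.0000)
o1: d²=106 > ρ²=36 → inactive
o2: d²=40 > ρ²=36 → inactive
o3: d²=104 > ρ²=36 → inactive
o4: d²=10 ≤ ρ²=36; F_rep = 33·(3,1)/10² = (0.9900,0.3300)
F = F_att + ΣF_rep = (-7.0100,5.3300)
Δp = p'−p = (-0.8762,0.6663); α = Δx/Fx = (-701/800) / (-701/100) = 1/8
check: Δy/Fy = (533/800) / (533/100) = 1/8 ✓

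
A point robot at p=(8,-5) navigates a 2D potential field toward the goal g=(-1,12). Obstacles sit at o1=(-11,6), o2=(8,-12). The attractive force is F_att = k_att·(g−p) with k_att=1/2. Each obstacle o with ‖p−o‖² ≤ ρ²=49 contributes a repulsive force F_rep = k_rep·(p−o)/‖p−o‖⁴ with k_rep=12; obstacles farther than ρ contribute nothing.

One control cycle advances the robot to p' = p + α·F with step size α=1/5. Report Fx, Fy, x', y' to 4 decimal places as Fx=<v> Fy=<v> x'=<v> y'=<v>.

Fx=-4.5000 Fy=8.5350 x'=7.1000 y'=-3.2930

F_att = 1/2·(g−p) = 1/2·(-9,17) = (-4.5000,8.5000)
o1: d²=482 > ρ²=49 → inactive
o2: d²=49 ≤ ρ²=49; F_rep = 12·(0,7)/49² = (0.0000,0.0350)
F = F_att + ΣF_rep = (-4.5000,8.5350)
p' = p + 1/5·F = (7.1000,-3.2930)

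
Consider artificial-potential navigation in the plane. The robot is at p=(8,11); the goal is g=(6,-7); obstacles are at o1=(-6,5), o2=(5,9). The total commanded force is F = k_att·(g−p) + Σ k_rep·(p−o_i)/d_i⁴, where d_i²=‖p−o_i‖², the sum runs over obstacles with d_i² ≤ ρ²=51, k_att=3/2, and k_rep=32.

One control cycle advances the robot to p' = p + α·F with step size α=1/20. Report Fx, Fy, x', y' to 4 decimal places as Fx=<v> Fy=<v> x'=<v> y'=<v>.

F_att = 3/2·(g−p) = 3/2·(-2,-18) = (-3.0000,-27.0000)
o1: d²=232 > ρ²=51 → inactive
o2: d²=13 ≤ ρ²=51; F_rep = 32·(3,2)/13² = (0.5680,0.3787)
F = F_att + ΣF_rep = (-2.4320,-26.6213)
p' = p + 1/20·F = (7.8784,9.6689)

Fx=-2.4320 Fy=-26.6213 x'=7.8784 y'=9.6689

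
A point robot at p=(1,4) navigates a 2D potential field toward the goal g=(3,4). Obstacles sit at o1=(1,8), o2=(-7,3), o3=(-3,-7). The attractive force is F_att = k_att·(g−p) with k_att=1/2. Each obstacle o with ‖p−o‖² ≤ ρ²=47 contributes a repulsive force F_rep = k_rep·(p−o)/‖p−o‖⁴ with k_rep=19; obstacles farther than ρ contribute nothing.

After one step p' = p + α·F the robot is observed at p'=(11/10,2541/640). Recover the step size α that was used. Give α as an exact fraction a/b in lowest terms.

α = 1/10

F_att = 1/2·(g−p) = 1/2·(2,0) = (1.0000,0.0000)
o1: d²=16 ≤ ρ²=47; F_rep = 19·(0,-4)/16² = (0.0000,-0.2969)
o2: d²=65 > ρ²=47 → inactive
o3: d²=137 > ρ²=47 → inactive
F = F_att + ΣF_rep = (1.0000,-0.2969)
Δp = p'−p = (0.1000,-0.0297); α = Δx/Fx = (1/10) / (1) = 1/10
check: Δy/Fy = (-19/640) / (-19/64) = 1/10 ✓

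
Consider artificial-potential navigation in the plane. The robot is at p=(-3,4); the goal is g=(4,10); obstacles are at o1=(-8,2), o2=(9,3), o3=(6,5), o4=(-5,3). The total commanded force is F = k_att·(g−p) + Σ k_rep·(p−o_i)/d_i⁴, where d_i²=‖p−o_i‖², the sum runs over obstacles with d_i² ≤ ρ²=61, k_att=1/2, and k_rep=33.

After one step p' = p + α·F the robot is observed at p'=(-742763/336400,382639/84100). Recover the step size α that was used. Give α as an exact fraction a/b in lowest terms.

F_att = 1/2·(g−p) = 1/2·(7,6) = (3.5000,3.0000)
o1: d²=29 ≤ ρ²=61; F_rep = 33·(5,2)/29² = (0.1962,0.0785)
o2: d²=145 > ρ²=61 → inactive
o3: d²=82 > ρ²=61 → inactive
o4: d²=5 ≤ ρ²=61; F_rep = 33·(2,1)/5² = (2.6400,1.3200)
F = F_att + ΣF_rep = (6.3362,4.3985)
Δp = p'−p = (0.7920,0.5498); α = Δx/Fx = (266437/336400) / (266437/42050) = 1/8
check: Δy/Fy = (46239/84100) / (92478/21025) = 1/8 ✓

α = 1/8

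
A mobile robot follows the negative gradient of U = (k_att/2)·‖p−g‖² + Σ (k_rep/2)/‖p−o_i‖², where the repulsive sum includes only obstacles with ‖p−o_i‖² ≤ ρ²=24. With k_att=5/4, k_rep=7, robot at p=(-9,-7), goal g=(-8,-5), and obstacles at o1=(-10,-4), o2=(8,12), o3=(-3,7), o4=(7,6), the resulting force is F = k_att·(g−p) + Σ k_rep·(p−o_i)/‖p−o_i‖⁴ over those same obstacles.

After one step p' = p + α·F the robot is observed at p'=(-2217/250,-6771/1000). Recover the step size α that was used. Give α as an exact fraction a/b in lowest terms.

α = 1/10

F_att = 5/4·(g−p) = 5/4·(1,2) = (1.2500,2.5000)
o1: d²=10 ≤ ρ²=24; F_rep = 7·(1,-3)/10² = (0.0700,-0.2100)
o2: d²=650 > ρ²=24 → inactive
o3: d²=232 > ρ²=24 → inactive
o4: d²=425 > ρ²=24 → inactive
F = F_att + ΣF_rep = (1.3200,2.2900)
Δp = p'−p = (0.1320,0.2290); α = Δx/Fx = (33/250) / (33/25) = 1/10
check: Δy/Fy = (229/1000) / (229/100) = 1/10 ✓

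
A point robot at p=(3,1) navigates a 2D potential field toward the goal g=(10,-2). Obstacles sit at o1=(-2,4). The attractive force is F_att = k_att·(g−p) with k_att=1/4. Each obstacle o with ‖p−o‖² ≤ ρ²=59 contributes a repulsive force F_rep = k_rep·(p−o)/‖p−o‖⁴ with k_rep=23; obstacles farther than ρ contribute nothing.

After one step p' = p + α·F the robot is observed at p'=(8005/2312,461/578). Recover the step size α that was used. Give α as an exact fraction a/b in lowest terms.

F_att = 1/4·(g−p) = 1/4·(7,-3) = (1.7500,-0.7500)
o1: d²=34 ≤ ρ²=59; F_rep = 23·(5,-3)/34² = (0.0995,-0.0597)
F = F_att + ΣF_rep = (1.8495,-0.8097)
Δp = p'−p = (0.4624,-0.2024); α = Δx/Fx = (1069/2312) / (1069/578) = 1/4
check: Δy/Fy = (-117/578) / (-234/289) = 1/4 ✓

α = 1/4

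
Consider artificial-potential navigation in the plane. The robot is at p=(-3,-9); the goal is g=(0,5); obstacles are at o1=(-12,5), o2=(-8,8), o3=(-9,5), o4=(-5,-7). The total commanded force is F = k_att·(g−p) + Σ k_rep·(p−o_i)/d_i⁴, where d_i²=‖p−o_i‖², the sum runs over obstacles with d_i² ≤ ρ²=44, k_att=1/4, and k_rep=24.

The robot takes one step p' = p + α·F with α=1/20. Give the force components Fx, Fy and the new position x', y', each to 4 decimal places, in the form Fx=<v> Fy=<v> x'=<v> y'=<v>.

Fx=1.5000 Fy=2.7500 x'=-2.9250 y'=-8.8625

F_att = 1/4·(g−p) = 1/4·(3,14) = (0.7500,3.5000)
o1: d²=277 > ρ²=44 → inactive
o2: d²=314 > ρ²=44 → inactive
o3: d²=232 > ρ²=44 → inactive
o4: d²=8 ≤ ρ²=44; F_rep = 24·(2,-2)/8² = (0.7500,-0.7500)
F = F_att + ΣF_rep = (1.5000,2.7500)
p' = p + 1/20·F = (-2.9250,-8.8625)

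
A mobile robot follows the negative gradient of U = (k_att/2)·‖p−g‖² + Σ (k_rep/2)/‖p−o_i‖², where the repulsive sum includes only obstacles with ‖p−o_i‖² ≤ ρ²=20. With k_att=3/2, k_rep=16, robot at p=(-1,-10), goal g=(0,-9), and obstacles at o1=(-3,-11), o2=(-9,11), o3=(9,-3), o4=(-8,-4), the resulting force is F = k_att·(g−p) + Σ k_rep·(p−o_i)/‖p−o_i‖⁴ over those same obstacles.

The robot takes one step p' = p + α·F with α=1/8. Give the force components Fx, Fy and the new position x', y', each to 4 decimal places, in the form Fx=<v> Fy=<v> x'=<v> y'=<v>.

F_att = 3/2·(g−p) = 3/2·(1,1) = (1.5000,1.5000)
o1: d²=5 ≤ ρ²=20; F_rep = 16·(2,1)/5² = (1.2800,0.6400)
o2: d²=505 > ρ²=20 → inactive
o3: d²=149 > ρ²=20 → inactive
o4: d²=85 > ρ²=20 → inactive
F = F_att + ΣF_rep = (2.7800,2.1400)
p' = p + 1/8·F = (-0.6525,-9.7325)

Fx=2.7800 Fy=2.1400 x'=-0.6525 y'=-9.7325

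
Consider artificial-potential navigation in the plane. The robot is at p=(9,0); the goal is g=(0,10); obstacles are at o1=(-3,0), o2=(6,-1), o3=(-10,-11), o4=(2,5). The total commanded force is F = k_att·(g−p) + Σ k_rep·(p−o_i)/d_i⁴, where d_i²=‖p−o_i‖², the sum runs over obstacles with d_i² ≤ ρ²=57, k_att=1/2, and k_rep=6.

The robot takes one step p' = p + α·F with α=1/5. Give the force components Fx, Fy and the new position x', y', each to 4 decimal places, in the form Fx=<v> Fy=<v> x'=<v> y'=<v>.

Fx=-4.3200 Fy=5.0600 x'=8.1360 y'=1.0120

F_att = 1/2·(g−p) = 1/2·(-9,10) = (-4.5000,5.0000)
o1: d²=144 > ρ²=57 → inactive
o2: d²=10 ≤ ρ²=57; F_rep = 6·(3,1)/10² = (0.1800,0.0600)
o3: d²=482 > ρ²=57 → inactive
o4: d²=74 > ρ²=57 → inactive
F = F_att + ΣF_rep = (-4.3200,5.0600)
p' = p + 1/5·F = (8.1360,1.0120)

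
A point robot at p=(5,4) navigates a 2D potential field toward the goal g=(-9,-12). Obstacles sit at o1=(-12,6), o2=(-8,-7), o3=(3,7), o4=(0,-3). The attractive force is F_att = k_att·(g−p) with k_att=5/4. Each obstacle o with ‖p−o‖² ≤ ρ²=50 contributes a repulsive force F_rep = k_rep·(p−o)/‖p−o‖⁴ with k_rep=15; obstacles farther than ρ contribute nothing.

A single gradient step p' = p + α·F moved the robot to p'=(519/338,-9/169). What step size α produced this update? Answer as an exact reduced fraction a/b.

F_att = 5/4·(g−p) = 5/4·(-14,-16) = (-17.5000,-20.0000)
o1: d²=293 > ρ²=50 → inactive
o2: d²=290 > ρ²=50 → inactive
o3: d²=13 ≤ ρ²=50; F_rep = 15·(2,-3)/13² = (0.1775,-0.2663)
o4: d²=74 > ρ²=50 → inactive
F = F_att + ΣF_rep = (-17.3225,-20.2663)
Δp = p'−p = (-3.4645,-4.0533); α = Δx/Fx = (-1171/338) / (-5855/338) = 1/5
check: Δy/Fy = (-685/169) / (-3425/169) = 1/5 ✓

α = 1/5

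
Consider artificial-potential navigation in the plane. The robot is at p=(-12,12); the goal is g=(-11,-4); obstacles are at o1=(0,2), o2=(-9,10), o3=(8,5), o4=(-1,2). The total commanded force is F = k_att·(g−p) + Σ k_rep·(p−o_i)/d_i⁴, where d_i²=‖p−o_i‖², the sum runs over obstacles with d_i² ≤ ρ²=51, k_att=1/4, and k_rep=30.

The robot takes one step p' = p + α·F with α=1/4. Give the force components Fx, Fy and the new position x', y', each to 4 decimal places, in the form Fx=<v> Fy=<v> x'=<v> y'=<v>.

Fx=-0.2825 Fy=-3.6450 x'=-12.0706 y'=11.0888

F_att = 1/4·(g−p) = 1/4·(1,-16) = (0.2500,-4.0000)
o1: d²=244 > ρ²=51 → inactive
o2: d²=13 ≤ ρ²=51; F_rep = 30·(-3,2)/13² = (-0.5325,0.3550)
o3: d²=449 > ρ²=51 → inactive
o4: d²=221 > ρ²=51 → inactive
F = F_att + ΣF_rep = (-0.2825,-3.6450)
p' = p + 1/4·F = (-12.0706,11.0888)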